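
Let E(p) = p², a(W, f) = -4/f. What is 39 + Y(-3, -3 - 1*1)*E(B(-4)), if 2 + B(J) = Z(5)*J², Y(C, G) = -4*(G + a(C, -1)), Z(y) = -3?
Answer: 39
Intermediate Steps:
Y(C, G) = -16 - 4*G (Y(C, G) = -4*(G - 4/(-1)) = -4*(G - 4*(-1)) = -4*(G + 4) = -4*(4 + G) = -16 - 4*G)
B(J) = -2 - 3*J²
39 + Y(-3, -3 - 1*1)*E(B(-4)) = 39 + (-16 - 4*(-3 - 1*1))*(-2 - 3*(-4)²)² = 39 + (-16 - 4*(-3 - 1))*(-2 - 3*16)² = 39 + (-16 - 4*(-4))*(-2 - 48)² = 39 + (-16 + 16)*(-50)² = 39 + 0*2500 = 39 + 0 = 39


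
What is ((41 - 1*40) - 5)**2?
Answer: 16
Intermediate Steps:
((41 - 1*40) - 5)**2 = ((41 - 40) - 5)**2 = (1 - 5)**2 = (-4)**2 = 16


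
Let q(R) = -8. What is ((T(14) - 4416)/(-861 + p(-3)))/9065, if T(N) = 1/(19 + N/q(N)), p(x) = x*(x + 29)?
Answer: 60940/117466083 ≈ 0.00051879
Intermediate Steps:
p(x) = x*(29 + x)
T(N) = 1/(19 - N/8) (T(N) = 1/(19 + N/(-8)) = 1/(19 + N*(-1/8)) = 1/(19 - N/8))
((T(14) - 4416)/(-861 + p(-3)))/9065 = ((-8/(-152 + 14) - 4416)/(-861 - 3*(29 - 3)))/9065 = ((-8/(-138) - 4416)/(-861 - 3*26))*(1/9065) = ((-8*(-1/138) - 4416)/(-861 - 78))*(1/9065) = ((4/69 - 4416)/(-939))*(1/9065) = -304700/69*(-1/939)*(1/9065) = (304700/64791)*(1/9065) = 60940/117466083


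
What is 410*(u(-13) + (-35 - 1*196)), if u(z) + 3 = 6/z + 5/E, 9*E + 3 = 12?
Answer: -1223030/13 ≈ -94079.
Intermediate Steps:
E = 1 (E = -⅓ + (⅑)*12 = -⅓ + 4/3 = 1)
u(z) = 2 + 6/z (u(z) = -3 + (6/z + 5/1) = -3 + (6/z + 5*1) = -3 + (6/z + 5) = -3 + (5 + 6/z) = 2 + 6/z)
410*(u(-13) + (-35 - 1*196)) = 410*((2 + 6/(-13)) + (-35 - 1*196)) = 410*((2 + 6*(-1/13)) + (-35 - 196)) = 410*((2 - 6/13) - 231) = 410*(20/13 - 231) = 410*(-2983/13) = -1223030/13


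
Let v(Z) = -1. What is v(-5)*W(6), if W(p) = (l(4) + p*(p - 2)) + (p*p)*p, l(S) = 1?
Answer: -241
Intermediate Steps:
W(p) = 1 + p³ + p*(-2 + p) (W(p) = (1 + p*(p - 2)) + (p*p)*p = (1 + p*(-2 + p)) + p²*p = (1 + p*(-2 + p)) + p³ = 1 + p³ + p*(-2 + p))
v(-5)*W(6) = -(1 + 6² + 6³ - 2*6) = -(1 + 36 + 216 - 12) = -1*241 = -241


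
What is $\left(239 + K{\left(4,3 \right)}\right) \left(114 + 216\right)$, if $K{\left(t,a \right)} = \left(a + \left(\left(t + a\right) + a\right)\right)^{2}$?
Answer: $134640$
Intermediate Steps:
$K{\left(t,a \right)} = \left(t + 3 a\right)^{2}$ ($K{\left(t,a \right)} = \left(a + \left(\left(a + t\right) + a\right)\right)^{2} = \left(a + \left(t + 2 a\right)\right)^{2} = \left(t + 3 a\right)^{2}$)
$\left(239 + K{\left(4,3 \right)}\right) \left(114 + 216\right) = \left(239 + \left(4 + 3 \cdot 3\right)^{2}\right) \left(114 + 216\right) = \left(239 + \left(4 + 9\right)^{2}\right) 330 = \left(239 + 13^{2}\right) 330 = \left(239 + 169\right) 330 = 408 \cdot 330 = 134640$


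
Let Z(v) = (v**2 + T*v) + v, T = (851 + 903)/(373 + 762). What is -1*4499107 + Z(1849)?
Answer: -1220805549/1135 ≈ -1.0756e+6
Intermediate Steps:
T = 1754/1135 ≈ 1.5454
Z(v) = v**2 + 2889*v/1135 (Z(v) = (v**2 + 1754*v/1135) + v = v**2 + 2889*v/1135)
-1*4499107 + Z(1849) = -1*4499107 + (1/1135)*1849*(2889 + 1135*1849) = -4499107 + (1/1135)*1849*(2889 + 2098615) = -4499107 + (1/1135)*1849*2101504 = -4499107 + 3885680896/1135 = -1220805549/1135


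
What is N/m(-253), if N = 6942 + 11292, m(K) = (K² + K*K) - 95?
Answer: 6078/42641 ≈ 0.14254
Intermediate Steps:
m(K) = -95 + 2*K² (m(K) = (K² + K²) - 95 = 2*K² - 95 = -95 + 2*K²)
N = 18234
N/m(-253) = 18234/(-95 + 2*(-253)²) = 18234/(-95 + 2*64009) = 18234/(-95 + 128018) = 18234/127923 = 18234*(1/127923) = 6078/42641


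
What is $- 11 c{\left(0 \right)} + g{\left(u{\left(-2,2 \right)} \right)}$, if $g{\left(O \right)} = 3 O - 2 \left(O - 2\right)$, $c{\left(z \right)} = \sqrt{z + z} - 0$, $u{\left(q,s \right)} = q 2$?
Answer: $0$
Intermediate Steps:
$u{\left(q,s \right)} = 2 q$
$c{\left(z \right)} = \sqrt{2} \sqrt{z}$ ($c{\left(z \right)} = \sqrt{2 z} + 0 = \sqrt{2} \sqrt{z} + 0 = \sqrt{2} \sqrt{z}$)
$g{\left(O \right)} = 4 + O$ ($g{\left(O \right)} = 3 O - 2 \left(-2 + O\right) = 3 O - \left(-4 + 2 O\right) = 4 + O$)
$- 11 c{\left(0 \right)} + g{\left(u{\left(-2,2 \right)} \right)} = - 11 \sqrt{2} \sqrt{0} + \left(4 + 2 \left(-2\right)\right) = - 11 \sqrt{2} \cdot 0 + \left(4 - 4\right) = \left(-11\right) 0 + 0 = 0 + 0 = 0$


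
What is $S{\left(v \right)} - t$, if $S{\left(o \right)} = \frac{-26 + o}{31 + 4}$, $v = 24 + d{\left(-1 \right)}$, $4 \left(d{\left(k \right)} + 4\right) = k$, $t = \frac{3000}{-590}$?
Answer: $\frac{8105}{1652} \approx 4.9062$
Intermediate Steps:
$t = - \frac{300}{59}$ ($t = 3000 \left(- \frac{1}{590}\right) = - \frac{300}{59} \approx -5.0847$)
$d{\left(k \right)} = -4 + \frac{k}{4}$
$v = \frac{79}{4}$ ($v = 24 + \left(-4 + \frac{1}{4} \left(-1\right)\right) = 24 - \frac{17}{4} = \frac{79}{4} \approx 19.75$)
$S{\left(o \right)} = - \frac{26}{35} + \frac{o}{35}$ ($S{\left(o \right)} = \frac{-26 + o}{35} = \left(-26 + o\right) \frac{1}{35} = - \frac{26}{35} + \frac{o}{35}$)
$S{\left(v \right)} - t = \left(- \frac{26}{35} + \frac{1}{35} \cdot \frac{79}{4}\right) - - \frac{300}{59} = \left(- \frac{26}{35} + \frac{79}{140}\right) + \frac{300}{59} = - \frac{5}{28} + \frac{300}{59} = \frac{8105}{1652}$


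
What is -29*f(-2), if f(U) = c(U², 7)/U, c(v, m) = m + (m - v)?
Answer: 145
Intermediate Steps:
c(v, m) = -v + 2*m
f(U) = (14 - U²)/U (f(U) = (-U² + 2*7)/U = (-U² + 14)/U = (14 - U²)/U)
-29*f(-2) = -29*(-1*(-2) + 14/(-2)) = -29*(2 + 14*(-½)) = -29*(2 - 7) = -29*(-5) = 145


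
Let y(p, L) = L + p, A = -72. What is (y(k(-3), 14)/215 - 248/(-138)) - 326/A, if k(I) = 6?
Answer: 228503/35604 ≈ 6.4179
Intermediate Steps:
(y(k(-3), 14)/215 - 248/(-138)) - 326/A = ((14 + 6)/215 - 248/(-138)) - 326/(-72) = (20*(1/215) - 248*(-1/138)) - 326*(-1)/72 = (4/43 + 124/69) - 1*(-163/36) = 5608/2967 + 163/36 = 228503/35604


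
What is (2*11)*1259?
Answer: 27698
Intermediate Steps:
(2*11)*1259 = 22*1259 = 27698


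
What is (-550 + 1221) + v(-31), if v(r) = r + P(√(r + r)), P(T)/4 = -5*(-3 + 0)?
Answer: 700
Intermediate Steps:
P(T) = 60 (P(T) = 4*(-5*(-3 + 0)) = 4*(-5*(-3)) = 4*15 = 60)
v(r) = 60 + r (v(r) = r + 60 = 60 + r)
(-550 + 1221) + v(-31) = (-550 + 1221) + (60 - 31) = 671 + 29 = 700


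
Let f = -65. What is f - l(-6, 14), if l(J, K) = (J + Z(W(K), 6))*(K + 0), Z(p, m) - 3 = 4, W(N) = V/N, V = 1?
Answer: -79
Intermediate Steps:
W(N) = 1/N
Z(p, m) = 7 (Z(p, m) = 3 + 4 = 7)
l(J, K) = K*(7 + J) (l(J, K) = (J + 7)*(K + 0) = (7 + J)*K = K*(7 + J))
f - l(-6, 14) = -65 - 14*(7 - 6) = -65 - 14 = -79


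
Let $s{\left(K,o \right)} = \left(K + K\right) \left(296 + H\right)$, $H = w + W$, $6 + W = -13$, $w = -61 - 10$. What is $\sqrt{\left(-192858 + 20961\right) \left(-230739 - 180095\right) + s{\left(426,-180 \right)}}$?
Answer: $\sqrt{70621307610} \approx 2.6575 \cdot 10^{5}$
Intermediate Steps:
$w = -71$ ($w = -61 - 10 = -71$)
$W = -19$ ($W = -6 - 13 = -19$)
$H = -90$ ($H = -71 - 19 = -90$)
$s{\left(K,o \right)} = 412 K$ ($s{\left(K,o \right)} = \left(K + K\right) \left(296 - 90\right) = 2 K 206 = 412 K$)
$\sqrt{\left(-192858 + 20961\right) \left(-230739 - 180095\right) + s{\left(426,-180 \right)}} = \sqrt{\left(-192858 + 20961\right) \left(-230739 - 180095\right) + 412 \cdot 426} = \sqrt{\left(-171897\right) \left(-410834\right) + 175512} = \sqrt{70621132098 + 175512} = \sqrt{70621307610}$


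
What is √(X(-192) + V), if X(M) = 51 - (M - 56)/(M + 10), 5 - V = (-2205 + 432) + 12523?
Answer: 3*I*√9840922/91 ≈ 103.42*I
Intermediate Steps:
V = -10745 (V = 5 - ((-2205 + 432) + 12523) = 5 - (-1773 + 12523) = 5 - 1*10750 = 5 - 10750 = -10745)
X(M) = 51 - (-56 + M)/(10 + M)
√(X(-192) + V) = √(2*(283 + 25*(-192))/(10 - 192) - 10745) = √(2*(283 - 4800)/(-182) - 10745) = √(2*(-1/182)*(-4517) - 10745) = √(4517/91 - 10745) = √(-973278/91) = 3*I*√9840922/91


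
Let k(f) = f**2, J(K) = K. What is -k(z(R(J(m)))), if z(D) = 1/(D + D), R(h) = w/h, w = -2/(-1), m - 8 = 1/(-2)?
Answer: -225/64 ≈ -3.5156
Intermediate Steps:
m = 15/2 (m = 8 + 1/(-2) = 8 + 1*(-1/2) = 8 - 1/2 = 15/2 ≈ 7.5000)
w = 2 (w = -2*(-1) = 2)
R(h) = 2/h
z(D) = 1/(2*D)
-k(z(R(J(m)))) = -(1/(2*((2/(15/2)))))**2 = -(1/(2*((2*(2/15)))))**2 = -(1/(2*(4/15)))**2 = -((1/2)*(15/4))**2 = -(15/8)**2 = -1*225/64 = -225/64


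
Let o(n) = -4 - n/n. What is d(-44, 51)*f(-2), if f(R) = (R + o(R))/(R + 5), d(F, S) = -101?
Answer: 707/3 ≈ 235.67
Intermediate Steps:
o(n) = -5 (o(n) = -4 - 1*1 = -4 - 1 = -5)
f(R) = (-5 + R)/(5 + R) (f(R) = (R - 5)/(R + 5) = (-5 + R)/(5 + R))
d(-44, 51)*f(-2) = -101*(-5 - 2)/(5 - 2) = -101*(-7)/3 = -101*(-7/3) = 707/3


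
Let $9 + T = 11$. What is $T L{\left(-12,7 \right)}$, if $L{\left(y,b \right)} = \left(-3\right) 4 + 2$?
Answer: $-20$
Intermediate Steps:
$T = 2$ ($T = -9 + 11 = 2$)
$L{\left(y,b \right)} = -10$ ($L{\left(y,b \right)} = -12 + 2 = -10$)
$T L{\left(-12,7 \right)} = 2 \left(-10\right) = -20$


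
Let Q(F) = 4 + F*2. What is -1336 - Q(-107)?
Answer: -1126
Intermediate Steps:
Q(F) = 4 + 2*F
-1336 - Q(-107) = -1336 - (4 + 2*(-107)) = -1336 - (4 - 214) = -1336 - 1*(-210) = -1336 + 210 = -1126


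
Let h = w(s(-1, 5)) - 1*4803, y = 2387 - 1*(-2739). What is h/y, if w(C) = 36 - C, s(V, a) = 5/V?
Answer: -2381/2563 ≈ -0.92899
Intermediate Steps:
y = 5126 (y = 2387 + 2739 = 5126)
h = -4762 (h = (36 - 5/(-1)) - 1*4803 = (36 - 5*(-1)) - 4803 = (36 - 1*(-5)) - 4803 = (36 + 5) - 4803 = 41 - 4803 = -4762)
h/y = -4762/5126 = -4762*1/5126 = -2381/2563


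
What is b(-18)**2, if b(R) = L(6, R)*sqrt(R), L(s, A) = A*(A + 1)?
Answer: -1685448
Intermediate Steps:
L(s, A) = A*(1 + A)
b(R) = R**(3/2)*(1 + R) (b(R) = (R*(1 + R))*sqrt(R) = R**(3/2)*(1 + R))
b(-18)**2 = ((-18)**(3/2)*(1 - 18))**2 = (-54*I*sqrt(2)*(-17))**2 = (918*I*sqrt(2))**2 = -1685448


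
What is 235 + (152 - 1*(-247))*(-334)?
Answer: -133031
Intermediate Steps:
235 + (152 - 1*(-247))*(-334) = 235 + (152 + 247)*(-334) = 235 + 399*(-334) = 235 - 133266 = -133031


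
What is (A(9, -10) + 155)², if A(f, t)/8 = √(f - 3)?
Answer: 24409 + 2480*√6 ≈ 30484.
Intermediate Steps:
A(f, t) = 8*√(-3 + f) (A(f, t) = 8*√(f - 3) = 8*√(-3 + f))
(A(9, -10) + 155)² = (8*√(-3 + 9) + 155)² = (8*√6 + 155)² = (155 + 8*√6)²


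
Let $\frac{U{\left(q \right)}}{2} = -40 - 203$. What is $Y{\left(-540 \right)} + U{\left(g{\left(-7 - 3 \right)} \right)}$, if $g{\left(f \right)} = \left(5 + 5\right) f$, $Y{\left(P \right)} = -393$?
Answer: $-879$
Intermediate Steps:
$g{\left(f \right)} = 10 f$
$U{\left(q \right)} = -486$ ($U{\left(q \right)} = 2 \left(-40 - 203\right) = 2 \left(-243\right) = -486$)
$Y{\left(-540 \right)} + U{\left(g{\left(-7 - 3 \right)} \right)} = -393 - 486 = -879$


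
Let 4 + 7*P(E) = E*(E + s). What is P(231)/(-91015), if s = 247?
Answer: -110414/637105 ≈ -0.17331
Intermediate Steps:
P(E) = -4/7 + E*(247 + E)/7 (P(E) = -4/7 + (E*(E + 247))/7 = -4/7 + (E*(247 + E))/7 = -4/7 + E*(247 + E)/7)
P(231)/(-91015) = (-4/7 + (1/7)*231**2 + (247/7)*231)/(-91015) = (-4/7 + (1/7)*53361 + 8151)*(-1/91015) = (-4/7 + 7623 + 8151)*(-1/91015) = (110414/7)*(-1/91015) = -110414/637105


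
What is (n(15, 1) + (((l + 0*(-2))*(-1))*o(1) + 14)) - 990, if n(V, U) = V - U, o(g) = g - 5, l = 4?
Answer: -946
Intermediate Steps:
o(g) = -5 + g
(n(15, 1) + (((l + 0*(-2))*(-1))*o(1) + 14)) - 990 = ((15 - 1*1) + (((4 + 0*(-2))*(-1))*(-5 + 1) + 14)) - 990 = ((15 - 1) + (((4 + 0)*(-1))*(-4) + 14)) - 990 = (14 + ((4*(-1))*(-4) + 14)) - 990 = (14 + (-4*(-4) + 14)) - 990 = (14 + (16 + 14)) - 990 = (14 + 30) - 990 = 44 - 990 = -946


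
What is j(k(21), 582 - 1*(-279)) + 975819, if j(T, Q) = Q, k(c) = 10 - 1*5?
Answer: 976680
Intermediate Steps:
k(c) = 5 (k(c) = 10 - 5 = 5)
j(k(21), 582 - 1*(-279)) + 975819 = (582 - 1*(-279)) + 975819 = (582 + 279) + 975819 = 861 + 975819 = 976680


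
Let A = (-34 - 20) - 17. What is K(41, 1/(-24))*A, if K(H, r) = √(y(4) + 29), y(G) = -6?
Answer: -71*√23 ≈ -340.50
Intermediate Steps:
A = -71 (A = -54 - 17 = -71)
K(H, r) = √23 (K(H, r) = √(-6 + 29) = √23)
K(41, 1/(-24))*A = √23*(-71) = -71*√23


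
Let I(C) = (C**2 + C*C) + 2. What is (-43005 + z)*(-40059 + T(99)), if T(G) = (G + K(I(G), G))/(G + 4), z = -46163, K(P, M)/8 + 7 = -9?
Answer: 367916619808/103 ≈ 3.5720e+9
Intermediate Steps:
I(C) = 2 + 2*C**2 (I(C) = (C**2 + C**2) + 2 = 2*C**2 + 2 = 2 + 2*C**2)
K(P, M) = -128 (K(P, M) = -56 + 8*(-9) = -56 - 72 = -128)
T(G) = (-128 + G)/(4 + G) (T(G) = (G - 128)/(G + 4) = (-128 + G)/(4 + G))
(-43005 + z)*(-40059 + T(99)) = (-43005 - 46163)*(-40059 + (-128 + 99)/(4 + 99)) = -89168*(-40059 - 29/103) = -89168*(-4126106/103) = 367916619808/103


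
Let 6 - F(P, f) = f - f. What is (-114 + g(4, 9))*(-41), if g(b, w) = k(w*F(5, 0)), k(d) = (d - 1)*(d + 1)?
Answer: -114841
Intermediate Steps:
F(P, f) = 6 (F(P, f) = 6 - (f - f) = 6 - 1*0 = 6 + 0 = 6)
k(d) = (1 + d)*(-1 + d) (k(d) = (-1 + d)*(1 + d) = (1 + d)*(-1 + d))
g(b, w) = -1 + 36*w² (g(b, w) = -1 + (w*6)² = -1 + (6*w)² = -1 + 36*w²)
(-114 + g(4, 9))*(-41) = (-114 + (-1 + 36*9²))*(-41) = (-114 + (-1 + 36*81))*(-41) = (-114 + (-1 + 2916))*(-41) = (-114 + 2915)*(-41) = 2801*(-41) = -114841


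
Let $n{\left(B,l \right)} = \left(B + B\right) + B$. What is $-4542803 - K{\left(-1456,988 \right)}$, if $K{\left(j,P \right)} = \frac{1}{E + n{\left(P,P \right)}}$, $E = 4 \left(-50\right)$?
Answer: $- \frac{12556307493}{2764} \approx -4.5428 \cdot 10^{6}$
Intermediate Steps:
$n{\left(B,l \right)} = 3 B$ ($n{\left(B,l \right)} = 2 B + B = 3 B$)
$E = -200$
$K{\left(j,P \right)} = \frac{1}{-200 + 3 P}$
$-4542803 - K{\left(-1456,988 \right)} = -4542803 - \frac{1}{-200 + 3 \cdot 988} = -4542803 - \frac{1}{-200 + 2964} = -4542803 - \frac{1}{2764} = - \frac{12556307493}{2764}$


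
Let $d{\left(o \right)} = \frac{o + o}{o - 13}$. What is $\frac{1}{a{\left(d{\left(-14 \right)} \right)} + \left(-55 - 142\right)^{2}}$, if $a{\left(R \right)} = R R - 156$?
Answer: $\frac{729}{28178821} \approx 2.587 \cdot 10^{-5}$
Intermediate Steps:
$d{\left(o \right)} = \frac{2 o}{-13 + o}$
$a{\left(R \right)} = -156 + R^{2}$ ($a{\left(R \right)} = R^{2} - 156 = -156 + R^{2}$)
$\frac{1}{a{\left(d{\left(-14 \right)} \right)} + \left(-55 - 142\right)^{2}} = \frac{1}{\left(-156 + \left(2 \left(-14\right) \frac{1}{-13 - 14}\right)^{2}\right) + \left(-55 - 142\right)^{2}} = \frac{1}{\left(-156 + \left(2 \left(-14\right) \frac{1}{-27}\right)^{2}\right) + \left(-197\right)^{2}} = \frac{1}{\left(-156 + \left(2 \left(-14\right) \left(- \frac{1}{27}\right)\right)^{2}\right) + 38809} = \frac{1}{\left(-156 + \left(\frac{28}{27}\right)^{2}\right) + 38809} = \frac{1}{\left(-156 + \frac{784}{729}\right) + 38809} = \frac{1}{- \frac{112940}{729} + 38809} = \frac{1}{\frac{28178821}{729}} = \frac{729}{28178821}$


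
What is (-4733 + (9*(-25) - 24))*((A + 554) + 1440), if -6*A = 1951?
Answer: -24942383/3 ≈ -8.3141e+6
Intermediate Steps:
A = -1951/6 (A = -1/6*1951 = -1951/6 ≈ -325.17)
(-4733 + (9*(-25) - 24))*((A + 554) + 1440) = (-4733 + (9*(-25) - 24))*((-1951/6 + 554) + 1440) = (-4733 + (-225 - 24))*(1373/6 + 1440) = (-4733 - 249)*(10013/6) = -4982*10013/6 = -24942383/3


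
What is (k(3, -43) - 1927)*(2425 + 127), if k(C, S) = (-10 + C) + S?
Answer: -5045304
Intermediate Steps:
k(C, S) = -10 + C + S
(k(3, -43) - 1927)*(2425 + 127) = ((-10 + 3 - 43) - 1927)*(2425 + 127) = (-50 - 1927)*2552 = -1977*2552 = -5045304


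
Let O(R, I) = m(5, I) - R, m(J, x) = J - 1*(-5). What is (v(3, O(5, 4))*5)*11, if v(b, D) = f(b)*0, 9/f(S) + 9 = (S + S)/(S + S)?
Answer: 0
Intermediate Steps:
f(S) = -9/8 (f(S) = 9/(-9 + (S + S)/(S + S)) = 9/(-9 + (2*S)/((2*S))) = 9/(-9 + (2*S)*(1/(2*S))) = 9/(-9 + 1) = 9/(-8) = 9*(-⅛) = -9/8)
m(J, x) = 5 + J (m(J, x) = J + 5 = 5 + J)
O(R, I) = 10 - R (O(R, I) = (5 + 5) - R = 10 - R)
v(b, D) = 0 (v(b, D) = -9/8*0 = 0)
(v(3, O(5, 4))*5)*11 = (0*5)*11 = 0*11 = 0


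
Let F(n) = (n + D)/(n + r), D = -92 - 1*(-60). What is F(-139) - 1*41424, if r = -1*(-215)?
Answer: -165705/4 ≈ -41426.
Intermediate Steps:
r = 215
D = -32 (D = -92 + 60 = -32)
F(n) = (-32 + n)/(215 + n) (F(n) = (n - 32)/(n + 215) = (-32 + n)/(215 + n))
F(-139) - 1*41424 = (-32 - 139)/(215 - 139) - 1*41424 = -171/76 - 41424 = (1/76)*(-171) - 41424 = -9/4 - 41424 = -165705/4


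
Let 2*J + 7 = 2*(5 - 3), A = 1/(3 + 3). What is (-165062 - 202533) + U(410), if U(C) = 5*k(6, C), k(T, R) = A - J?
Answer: -1102760/3 ≈ -3.6759e+5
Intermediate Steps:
A = 1/6 ≈ 0.16667
J = -3/2 (J = -7/2 + (2*(5 - 3))/2 = -7/2 + (2*2)/2 = -7/2 + (1/2)*4 = -7/2 + 2 = -3/2 ≈ -1.5000)
k(T, R) = 5/3 (k(T, R) = 1/6 - 1*(-3/2) = 1/6 + 3/2 = 5/3)
U(C) = 25/3 (U(C) = 5*(5/3) = 25/3)
(-165062 - 202533) + U(410) = (-165062 - 202533) + 25/3 = -367595 + 25/3 = -1102760/3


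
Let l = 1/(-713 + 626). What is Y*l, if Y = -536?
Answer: 536/87 ≈ 6.1609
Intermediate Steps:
l = -1/87 (l = 1/(-87) = -1/87 ≈ -0.011494)
Y*l = -536*(-1/87) = 536/87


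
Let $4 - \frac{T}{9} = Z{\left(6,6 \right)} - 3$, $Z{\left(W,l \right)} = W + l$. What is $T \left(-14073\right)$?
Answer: $633285$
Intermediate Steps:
$T = -45$ ($T = 36 - 9 \left(\left(6 + 6\right) - 3\right) = 36 - 9 \left(12 - 3\right) = 36 - 81 = -45$)
$T \left(-14073\right) = \left(-45\right) \left(-14073\right) = 633285$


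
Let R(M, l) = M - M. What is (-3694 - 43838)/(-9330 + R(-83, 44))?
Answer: 7922/1555 ≈ 5.0945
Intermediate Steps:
R(M, l) = 0
(-3694 - 43838)/(-9330 + R(-83, 44)) = (-3694 - 43838)/(-9330 + 0) = -47532/(-9330) = -47532*(-1/9330) = 7922/1555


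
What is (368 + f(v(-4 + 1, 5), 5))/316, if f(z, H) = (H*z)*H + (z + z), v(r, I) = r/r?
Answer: 5/4 ≈ 1.2500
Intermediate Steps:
v(r, I) = 1
f(z, H) = 2*z + z*H**2 (f(z, H) = z*H**2 + 2*z = 2*z + z*H**2)
(368 + f(v(-4 + 1, 5), 5))/316 = (368 + 1*(2 + 5**2))/316 = (368 + 1*(2 + 25))*(1/316) = (368 + 1*27)*(1/316) = (368 + 27)*(1/316) = 395*(1/316) = 5/4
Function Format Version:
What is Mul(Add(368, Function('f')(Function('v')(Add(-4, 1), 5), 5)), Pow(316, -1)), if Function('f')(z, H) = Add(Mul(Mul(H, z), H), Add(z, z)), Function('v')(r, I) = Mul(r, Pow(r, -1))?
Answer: Rational(5, 4) ≈ 1.2500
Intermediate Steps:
Function('v')(r, I) = 1
Function('f')(z, H) = Add(Mul(2, z), Mul(z, Pow(H, 2))) (Function('f')(z, H) = Add(Mul(z, Pow(H, 2)), Mul(2, z)) = Add(Mul(2, z), Mul(z, Pow(H, 2))))
Mul(Add(368, Function('f')(Function('v')(Add(-4, 1), 5), 5)), Pow(316, -1)) = Mul(Add(368, Mul(1, Add(2, Pow(5, 2)))), Pow(316, -1)) = Mul(Add(368, Mul(1, Add(2, 25))), Rational(1, 316)) = Mul(Add(368, Mul(1, 27)), Rational(1, 316)) = Mul(Add(368, 27), Rational(1, 316)) = Mul(395, Rational(1, 316)) = Rational(5, 4)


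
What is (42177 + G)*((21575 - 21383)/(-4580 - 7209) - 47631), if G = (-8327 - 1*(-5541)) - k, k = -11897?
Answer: -28799342951688/11789 ≈ -2.4429e+9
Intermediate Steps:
G = 9111 (G = (-8327 - 1*(-5541)) - 1*(-11897) = (-8327 + 5541) + 11897 = -2786 + 11897 = 9111)
(42177 + G)*((21575 - 21383)/(-4580 - 7209) - 47631) = (42177 + 9111)*((21575 - 21383)/(-4580 - 7209) - 47631) = 51288*(192/(-11789) - 47631) = 51288*(192*(-1/11789) - 47631) = 51288*(-192/11789 - 47631) = 51288*(-561522051/11789) = -28799342951688/11789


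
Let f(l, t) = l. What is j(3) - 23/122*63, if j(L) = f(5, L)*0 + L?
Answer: -1083/122 ≈ -8.8770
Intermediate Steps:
j(L) = L (j(L) = 5*0 + L = 0 + L = L)
j(3) - 23/122*63 = 3 - 23/122*63 = 3 - 1449/122 = -1083/122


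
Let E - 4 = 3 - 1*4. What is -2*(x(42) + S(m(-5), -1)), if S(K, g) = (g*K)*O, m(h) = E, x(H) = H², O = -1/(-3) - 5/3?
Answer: -3536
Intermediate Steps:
O = -4/3 (O = -1*(-⅓) - 5*⅓ = ⅓ - 5/3 = -4/3 ≈ -1.3333)
E = 3 (E = 4 + (3 - 1*4) = 4 + (3 - 4) = 4 - 1 = 3)
m(h) = 3
S(K, g) = -4*K*g/3 (S(K, g) = (g*K)*(-4/3) = (K*g)*(-4/3) = -4*K*g/3)
-2*(x(42) + S(m(-5), -1)) = -2*(42² - 4/3*3*(-1)) = -2*(1764 + 4) = -2*1768 = -3536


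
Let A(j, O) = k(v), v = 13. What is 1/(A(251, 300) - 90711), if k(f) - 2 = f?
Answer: -1/90696 ≈ -1.1026e-5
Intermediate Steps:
k(f) = 2 + f
A(j, O) = 15 (A(j, O) = 2 + 13 = 15)
1/(A(251, 300) - 90711) = 1/(15 - 90711) = 1/(-90696) = -1/90696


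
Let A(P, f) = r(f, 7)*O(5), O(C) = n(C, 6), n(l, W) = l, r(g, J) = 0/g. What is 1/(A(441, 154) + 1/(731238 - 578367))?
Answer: 152871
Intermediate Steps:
r(g, J) = 0
O(C) = C
A(P, f) = 0 (A(P, f) = 0*5 = 0)
1/(A(441, 154) + 1/(731238 - 578367)) = 1/(0 + 1/(731238 - 578367)) = 1/(0 + 1/152871) = 1/(1/152871) = 152871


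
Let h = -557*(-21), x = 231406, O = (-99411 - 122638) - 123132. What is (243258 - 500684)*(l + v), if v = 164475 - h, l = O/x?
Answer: -4550442262625831/115703 ≈ -3.9329e+10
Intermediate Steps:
O = -345181 (O = -222049 - 123132 = -345181)
l = -345181/231406 ≈ -1.4917
h = 11697
v = 152778 (v = 164475 - 1*11697 = 164475 - 11697 = 152778)
(243258 - 500684)*(l + v) = (243258 - 500684)*(-345181/231406 + 152778) = -257426*35353400687/231406 = -4550442262625831/115703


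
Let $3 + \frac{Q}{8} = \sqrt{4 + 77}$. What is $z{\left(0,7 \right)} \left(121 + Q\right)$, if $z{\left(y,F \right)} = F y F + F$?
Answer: $1183$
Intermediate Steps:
$z{\left(y,F \right)} = F + y F^{2}$ ($z{\left(y,F \right)} = y F^{2} + F = F + y F^{2}$)
$Q = 48$ ($Q = -24 + 8 \sqrt{4 + 77} = -24 + 8 \sqrt{81} = -24 + 8 \cdot 9 = -24 + 72 = 48$)
$z{\left(0,7 \right)} \left(121 + Q\right) = 7 \left(1 + 7 \cdot 0\right) \left(121 + 48\right) = 7 \left(1 + 0\right) 169 = 7 \cdot 1 \cdot 169 = 7 \cdot 169 = 1183$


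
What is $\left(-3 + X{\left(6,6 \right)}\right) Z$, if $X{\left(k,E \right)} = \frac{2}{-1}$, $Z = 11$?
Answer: $-55$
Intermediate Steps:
$X{\left(k,E \right)} = -2$ ($X{\left(k,E \right)} = 2 \left(-1\right) = -2$)
$\left(-3 + X{\left(6,6 \right)}\right) Z = \left(-3 - 2\right) 11 = \left(-5\right) 11 = -55$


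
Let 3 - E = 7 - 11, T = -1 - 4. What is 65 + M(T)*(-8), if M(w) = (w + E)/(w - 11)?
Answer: 66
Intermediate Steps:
T = -5
E = 7 (E = 3 - (7 - 11) = 3 - 1*(-4) = 3 + 4 = 7)
M(w) = (7 + w)/(-11 + w) (M(w) = (w + 7)/(w - 11) = (7 + w)/(-11 + w))
65 + M(T)*(-8) = 65 + ((7 - 5)/(-11 - 5))*(-8) = 65 + (2/(-16))*(-8) = 65 - 1/16*2*(-8) = 65 - 1/8*(-8) = 65 + 1 = 66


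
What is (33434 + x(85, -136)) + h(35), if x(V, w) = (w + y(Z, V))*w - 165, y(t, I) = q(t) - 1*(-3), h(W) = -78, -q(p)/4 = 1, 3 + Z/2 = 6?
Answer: 51823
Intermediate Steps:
Z = 6 (Z = -6 + 2*6 = -6 + 12 = 6)
q(p) = -4 (q(p) = -4*1 = -4)
y(t, I) = -1 (y(t, I) = -4 - 1*(-3) = -4 + 3 = -1)
x(V, w) = -165 + w*(-1 + w) (x(V, w) = (w - 1)*w - 165 = (-1 + w)*w - 165 = w*(-1 + w) - 165 = -165 + w*(-1 + w))
(33434 + x(85, -136)) + h(35) = (33434 + (-165 + (-136)² - 1*(-136))) - 78 = (33434 + (-165 + 18496 + 136)) - 78 = (33434 + 18467) - 78 = 51901 - 78 = 51823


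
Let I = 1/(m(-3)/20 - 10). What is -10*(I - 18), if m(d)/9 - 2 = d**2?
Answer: 18380/101 ≈ 181.98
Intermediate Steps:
m(d) = 18 + 9*d**2
I = -20/101 (I = 1/((18 + 9*(-3)**2)/20 - 10) = 1/((18 + 9*9)*(1/20) - 10) = 1/((18 + 81)*(1/20) - 10) = 1/(99*(1/20) - 10) = 1/(99/20 - 10) = 1/(-101/20) = -20/101 ≈ -0.19802)
-10*(I - 18) = -10*(-20/101 - 18) = -10*(-1838/101) = 18380/101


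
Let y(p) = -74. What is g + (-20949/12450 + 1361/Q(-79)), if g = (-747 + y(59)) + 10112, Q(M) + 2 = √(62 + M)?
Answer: 798267707/87150 - 1361*I*√17/21 ≈ 9159.7 - 267.22*I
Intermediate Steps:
Q(M) = -2 + √(62 + M)
g = 9291 (g = (-747 - 74) + 10112 = -821 + 10112 = 9291)
g + (-20949/12450 + 1361/Q(-79)) = 9291 + (-20949/12450 + 1361/(-2 + √(62 - 79))) = 9291 + (-20949*1/12450 + 1361/(-2 + √(-17))) = 9291 + (-6983/4150 + 1361/(-2 + I*√17)) = 38550667/4150 + 1361/(-2 + I*√17)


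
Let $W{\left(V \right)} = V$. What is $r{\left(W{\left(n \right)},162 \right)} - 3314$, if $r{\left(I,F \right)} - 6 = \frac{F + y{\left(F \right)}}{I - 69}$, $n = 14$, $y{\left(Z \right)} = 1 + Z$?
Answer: $- \frac{36453}{11} \approx -3313.9$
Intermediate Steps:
$r{\left(I,F \right)} = 6 + \frac{1 + 2 F}{-69 + I}$ ($r{\left(I,F \right)} = 6 + \frac{F + \left(1 + F\right)}{I - 69} = 6 + \frac{1 + 2 F}{-69 + I}$)
$r{\left(W{\left(n \right)},162 \right)} - 3314 = \frac{-413 + 2 \cdot 162 + 6 \cdot 14}{-69 + 14} - 3314 = \frac{-413 + 324 + 84}{-55} - 3314 = \left(- \frac{1}{55}\right) \left(-5\right) - 3314 = \frac{1}{11} - 3314 = - \frac{36453}{11}$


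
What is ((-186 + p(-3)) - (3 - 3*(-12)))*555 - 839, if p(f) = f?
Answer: -127379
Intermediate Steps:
((-186 + p(-3)) - (3 - 3*(-12)))*555 - 839 = ((-186 - 3) - (3 - 3*(-12)))*555 - 839 = (-189 - (3 + 36))*555 - 839 = (-189 - 1*39)*555 - 839 = (-189 - 39)*555 - 839 = -228*555 - 839 = -126540 - 839 = -127379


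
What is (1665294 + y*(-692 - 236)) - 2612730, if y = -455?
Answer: -525196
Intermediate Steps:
(1665294 + y*(-692 - 236)) - 2612730 = (1665294 - 455*(-692 - 236)) - 2612730 = (1665294 - 455*(-928)) - 2612730 = (1665294 + 422240) - 2612730 = 2087534 - 2612730 = -525196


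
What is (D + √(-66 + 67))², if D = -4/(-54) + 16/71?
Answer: 6205081/3674889 ≈ 1.6885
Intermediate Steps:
D = 574/1917 (D = -4*(-1/54) + 16*(1/71) = 2/27 + 16/71 = 574/1917 ≈ 0.29943)
(D + √(-66 + 67))² = (574/1917 + √(-66 + 67))² = (574/1917 + √1)² = (574/1917 + 1)² = (2491/1917)² = 6205081/3674889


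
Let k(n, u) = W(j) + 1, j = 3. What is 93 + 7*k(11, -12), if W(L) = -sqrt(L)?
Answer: 100 - 7*sqrt(3) ≈ 87.876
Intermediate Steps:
k(n, u) = 1 - sqrt(3) (k(n, u) = -sqrt(3) + 1 = 1 - sqrt(3))
93 + 7*k(11, -12) = 93 + 7*(1 - sqrt(3)) = 93 + (7 - 7*sqrt(3)) = 100 - 7*sqrt(3)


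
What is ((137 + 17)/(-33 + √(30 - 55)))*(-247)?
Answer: 627627/557 + 95095*I/557 ≈ 1126.8 + 170.73*I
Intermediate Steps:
((137 + 17)/(-33 + √(30 - 55)))*(-247) = (154/(-33 + √(-25)))*(-247) = (154/(-33 + 5*I))*(-247) = (154*((-33 - 5*I)/1114))*(-247) = (77*(-33 - 5*I)/557)*(-247) = -19019*(-33 - 5*I)/557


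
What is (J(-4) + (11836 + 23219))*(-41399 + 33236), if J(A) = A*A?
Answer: -286284573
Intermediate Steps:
J(A) = A²
(J(-4) + (11836 + 23219))*(-41399 + 33236) = ((-4)² + (11836 + 23219))*(-41399 + 33236) = (16 + 35055)*(-8163) = 35071*(-8163) = -286284573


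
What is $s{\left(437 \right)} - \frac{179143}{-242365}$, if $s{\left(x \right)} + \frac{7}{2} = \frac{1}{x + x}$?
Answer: $- \frac{292290594}{105913505} \approx -2.7597$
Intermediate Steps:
$s{\left(x \right)} = - \frac{7}{2} + \frac{1}{2 x}$ ($s{\left(x \right)} = - \frac{7}{2} + \frac{1}{x + x} = - \frac{7}{2} + \frac{1}{2 x}$)
$s{\left(437 \right)} - \frac{179143}{-242365} = \frac{1 - 3059}{2 \cdot 437} - \frac{179143}{-242365} = \frac{1}{2} \cdot \frac{1}{437} \left(1 - 3059\right) - - \frac{179143}{242365} = \frac{1}{2} \cdot \frac{1}{437} \left(-3058\right) + \frac{179143}{242365} = - \frac{1529}{437} + \frac{179143}{242365} = - \frac{292290594}{105913505}$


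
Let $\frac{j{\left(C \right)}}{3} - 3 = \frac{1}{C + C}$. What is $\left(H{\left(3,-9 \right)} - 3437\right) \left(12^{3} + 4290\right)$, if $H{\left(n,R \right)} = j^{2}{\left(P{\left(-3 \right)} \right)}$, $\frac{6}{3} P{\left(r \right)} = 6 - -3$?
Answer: $- \frac{60478894}{3} \approx -2.016 \cdot 10^{7}$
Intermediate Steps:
$P{\left(r \right)} = \frac{9}{2}$ ($P{\left(r \right)} = \frac{6 - -3}{2} = \frac{6 + 3}{2} = \frac{1}{2} \cdot 9 = \frac{9}{2}$)
$j{\left(C \right)} = 9 + \frac{3}{2 C}$ ($j{\left(C \right)} = 9 + \frac{3}{C + C} = 9 + \frac{3}{2 C}$)
$H{\left(n,R \right)} = \frac{784}{9}$ ($H{\left(n,R \right)} = \left(9 + \frac{3}{2 \cdot \frac{9}{2}}\right)^{2} = \left(9 + \frac{3}{2} \cdot \frac{2}{9}\right)^{2} = \left(9 + \frac{1}{3}\right)^{2} = \left(\frac{28}{3}\right)^{2} = \frac{784}{9}$)
$\left(H{\left(3,-9 \right)} - 3437\right) \left(12^{3} + 4290\right) = \left(\frac{784}{9} - 3437\right) \left(12^{3} + 4290\right) = - \frac{30149 \left(1728 + 4290\right)}{9} = \left(- \frac{30149}{9}\right) 6018 = - \frac{60478894}{3}$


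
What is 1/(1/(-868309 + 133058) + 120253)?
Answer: 735251/88416138502 ≈ 8.3158e-6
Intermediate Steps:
1/(1/(-868309 + 133058) + 120253) = 1/(1/(-735251) + 120253) = 1/(-1/735251 + 120253) = 1/(88416138502/735251) = 735251/88416138502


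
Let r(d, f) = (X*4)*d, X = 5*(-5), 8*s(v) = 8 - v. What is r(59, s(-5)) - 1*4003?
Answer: -9903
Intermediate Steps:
s(v) = 1 - v/8 (s(v) = (8 - v)/8 = 1 - v/8)
X = -25
r(d, f) = -100*d (r(d, f) = (-25*4)*d = -100*d)
r(59, s(-5)) - 1*4003 = -100*59 - 1*4003 = -5900 - 4003 = -9903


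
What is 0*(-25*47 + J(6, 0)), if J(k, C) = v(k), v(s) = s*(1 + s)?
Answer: 0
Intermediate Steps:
J(k, C) = k*(1 + k)
0*(-25*47 + J(6, 0)) = 0*(-25*47 + 6*(1 + 6)) = 0*(-1175 + 6*7) = 0*(-1175 + 42) = 0*(-1133) = 0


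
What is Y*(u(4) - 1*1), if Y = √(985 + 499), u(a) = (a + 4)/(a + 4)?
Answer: 0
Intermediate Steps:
u(a) = 1 (u(a) = (4 + a)/(4 + a) = 1)
Y = 2*√371 (Y = √1484 = 2*√371 ≈ 38.523)
Y*(u(4) - 1*1) = (2*√371)*(1 - 1*1) = (2*√371)*(1 - 1) = (2*√371)*0 = 0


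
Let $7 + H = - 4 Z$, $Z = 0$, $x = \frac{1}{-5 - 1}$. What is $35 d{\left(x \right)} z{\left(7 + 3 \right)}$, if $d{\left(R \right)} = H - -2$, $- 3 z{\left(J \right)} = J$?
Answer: $\frac{1750}{3} \approx 583.33$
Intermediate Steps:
$z{\left(J \right)} = - \frac{J}{3}$
$x = - \frac{1}{6}$ ($x = \frac{1}{-6} = - \frac{1}{6} \approx -0.16667$)
$H = -7$ ($H = -7 - 0 = -7 + 0 = -7$)
$d{\left(R \right)} = -5$ ($d{\left(R \right)} = -7 - -2 = -7 + 2 = -5$)
$35 d{\left(x \right)} z{\left(7 + 3 \right)} = 35 \left(-5\right) \left(- \frac{7 + 3}{3}\right) = - 175 \left(\left(- \frac{1}{3}\right) 10\right) = \left(-175\right) \left(- \frac{10}{3}\right) = \frac{1750}{3}$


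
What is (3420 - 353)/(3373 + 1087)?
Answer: 3067/4460 ≈ 0.68767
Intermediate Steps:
(3420 - 353)/(3373 + 1087) = 3067/4460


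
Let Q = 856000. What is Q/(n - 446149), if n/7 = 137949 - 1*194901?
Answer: -856000/844813 ≈ -1.0132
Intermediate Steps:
n = -398664 (n = 7*(137949 - 1*194901) = 7*(137949 - 194901) = 7*(-56952) = -398664)
Q/(n - 446149) = 856000/(-398664 - 446149) = 856000/(-844813) = 856000*(-1/844813) = -856000/844813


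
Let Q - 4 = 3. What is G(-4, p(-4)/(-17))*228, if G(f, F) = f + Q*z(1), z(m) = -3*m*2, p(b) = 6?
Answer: -10488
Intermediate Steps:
Q = 7 (Q = 4 + 3 = 7)
z(m) = -6*m
G(f, F) = -42 + f (G(f, F) = f + 7*(-6*1) = f + 7*(-6) = f - 42 = -42 + f)
G(-4, p(-4)/(-17))*228 = (-42 - 4)*228 = -46*228 = -10488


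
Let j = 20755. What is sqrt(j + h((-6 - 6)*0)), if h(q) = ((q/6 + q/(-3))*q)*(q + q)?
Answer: sqrt(20755) ≈ 144.07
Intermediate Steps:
h(q) = -q**3/3 (h(q) = ((q*(1/6) + q*(-1/3))*q)*(2*q) = ((q/6 - q/3)*q)*(2*q) = ((-q/6)*q)*(2*q) = (-q**2/6)*(2*q) = -q**3/3)
sqrt(j + h((-6 - 6)*0)) = sqrt(20755 - ((-6 - 6)*0)**3/3) = sqrt(20755 - (-12*0)**3/3) = sqrt(20755 - 1/3*0**3) = sqrt(20755 - 1/3*0) = sqrt(20755 + 0) = sqrt(20755)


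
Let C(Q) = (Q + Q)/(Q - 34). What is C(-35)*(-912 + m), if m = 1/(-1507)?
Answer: -96206950/103983 ≈ -925.22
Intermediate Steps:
m = -1/1507 ≈ -0.00066357
C(Q) = 2*Q/(-34 + Q) (C(Q) = (2*Q)/(-34 + Q) = 2*Q/(-34 + Q))
C(-35)*(-912 + m) = (2*(-35)/(-34 - 35))*(-912 - 1/1507) = (2*(-35)/(-69))*(-1374385/1507) = (2*(-35)*(-1/69))*(-1374385/1507) = (70/69)*(-1374385/1507) = -96206950/103983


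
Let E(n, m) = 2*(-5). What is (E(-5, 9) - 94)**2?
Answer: 10816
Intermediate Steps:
E(n, m) = -10
(E(-5, 9) - 94)**2 = (-10 - 94)**2 = (-104)**2 = 10816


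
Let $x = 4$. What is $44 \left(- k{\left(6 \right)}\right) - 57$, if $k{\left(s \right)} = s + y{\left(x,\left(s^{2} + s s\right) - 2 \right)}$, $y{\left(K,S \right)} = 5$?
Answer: $-541$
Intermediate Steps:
$k{\left(s \right)} = 5 + s$ ($k{\left(s \right)} = s + 5 = 5 + s$)
$44 \left(- k{\left(6 \right)}\right) - 57 = 44 \left(- (5 + 6)\right) - 57 = 44 \left(\left(-1\right) 11\right) - 57 = 44 \left(-11\right) - 57 = -484 - 57 = -541$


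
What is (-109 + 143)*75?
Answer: 2550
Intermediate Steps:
(-109 + 143)*75 = 34*75 = 2550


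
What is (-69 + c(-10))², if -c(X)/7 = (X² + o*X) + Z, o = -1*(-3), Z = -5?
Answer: 274576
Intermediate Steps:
o = 3
c(X) = 35 - 21*X - 7*X² (c(X) = -7*((X² + 3*X) - 5) = -7*(-5 + X² + 3*X) = 35 - 21*X - 7*X²)
(-69 + c(-10))² = (-69 + (35 - 21*(-10) - 7*(-10)²))² = (-69 + (35 + 210 - 7*100))² = (-69 + (35 + 210 - 700))² = (-69 - 455)² = (-524)² = 274576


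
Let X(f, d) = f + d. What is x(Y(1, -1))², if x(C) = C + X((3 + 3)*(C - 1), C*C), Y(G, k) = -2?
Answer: 256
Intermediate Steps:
X(f, d) = d + f
x(C) = -6 + C² + 7*C (x(C) = C + (C*C + (3 + 3)*(C - 1)) = C + (C² + 6*(-1 + C)) = C + (C² + (-6 + 6*C)) = C + (-6 + C² + 6*C) = -6 + C² + 7*C)
x(Y(1, -1))² = (-6 + (-2)² + 7*(-2))² = (-6 + 4 - 14)² = (-16)² = 256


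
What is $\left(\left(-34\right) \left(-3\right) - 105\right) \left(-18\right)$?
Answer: $54$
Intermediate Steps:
$\left(\left(-34\right) \left(-3\right) - 105\right) \left(-18\right) = \left(102 - 105\right) \left(-18\right) = \left(-3\right) \left(-18\right) = 54$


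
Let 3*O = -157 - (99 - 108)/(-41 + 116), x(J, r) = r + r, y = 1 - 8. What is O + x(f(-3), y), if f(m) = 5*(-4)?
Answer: -4972/75 ≈ -66.293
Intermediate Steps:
y = -7
f(m) = -20
x(J, r) = 2*r
O = -3922/75 (O = (-157 - (99 - 108)/(-41 + 116))/3 = (-157 - (-9)/75)/3 = (-157 - 1*(-3/25))/3 = (-157 + 3/25)/3 = (1/3)*(-3922/25) = -3922/75 ≈ -52.293)
O + x(f(-3), y) = -3922/75 + 2*(-7) = -3922/75 - 14 = -4972/75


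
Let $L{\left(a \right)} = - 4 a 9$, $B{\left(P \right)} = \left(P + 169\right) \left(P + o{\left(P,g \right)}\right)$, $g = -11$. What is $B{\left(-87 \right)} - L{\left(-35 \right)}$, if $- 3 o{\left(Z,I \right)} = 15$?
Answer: $-8804$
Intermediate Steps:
$o{\left(Z,I \right)} = -5$ ($o{\left(Z,I \right)} = \left(- \frac{1}{3}\right) 15 = -5$)
$B{\left(P \right)} = \left(-5 + P\right) \left(169 + P\right)$ ($B{\left(P \right)} = \left(P + 169\right) \left(P - 5\right) = \left(169 + P\right) \left(-5 + P\right) = \left(-5 + P\right) \left(169 + P\right)$)
$L{\left(a \right)} = - 36 a$
$B{\left(-87 \right)} - L{\left(-35 \right)} = \left(-845 + \left(-87\right)^{2} + 164 \left(-87\right)\right) - \left(-36\right) \left(-35\right) = \left(-845 + 7569 - 14268\right) - 1260 = -7544 - 1260 = -8804$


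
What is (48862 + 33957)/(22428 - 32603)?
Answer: -7529/925 ≈ -8.1395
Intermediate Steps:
(48862 + 33957)/(22428 - 32603) = 82819/(-10175) = 82819*(-1/10175) = -7529/925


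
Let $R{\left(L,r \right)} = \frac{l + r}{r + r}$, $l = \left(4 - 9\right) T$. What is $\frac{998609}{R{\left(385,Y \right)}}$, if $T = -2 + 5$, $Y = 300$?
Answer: $\frac{39944360}{19} \approx 2.1023 \cdot 10^{6}$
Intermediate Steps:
$T = 3$
$l = -15$ ($l = \left(4 - 9\right) 3 = \left(-5\right) 3 = -15$)
$R{\left(L,r \right)} = \frac{-15 + r}{2 r}$ ($R{\left(L,r \right)} = \frac{-15 + r}{r + r} = \frac{-15 + r}{2 r}$)
$\frac{998609}{R{\left(385,Y \right)}} = \frac{998609}{\frac{1}{2} \cdot \frac{1}{300} \left(-15 + 300\right)} = \frac{998609}{\frac{1}{2} \cdot \frac{1}{300} \cdot 285} = \frac{998609}{\frac{19}{40}} = 998609 \cdot \frac{40}{19} = \frac{39944360}{19}$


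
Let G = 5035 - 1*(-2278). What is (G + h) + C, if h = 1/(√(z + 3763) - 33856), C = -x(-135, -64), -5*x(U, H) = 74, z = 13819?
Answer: 20998015151063/2865527885 - √17582/1146211154 ≈ 7327.8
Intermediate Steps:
x(U, H) = -74/5 (x(U, H) = -⅕*74 = -74/5)
G = 7313 (G = 5035 + 2278 = 7313)
C = 74/5 (C = -1*(-74/5) = 74/5 ≈ 14.800)
h = 1/(-33856 + √17582) (h = 1/(√(13819 + 3763) - 33856) = 1/(√17582 - 33856) = 1/(-33856 + √17582) ≈ -2.9653e-5)
(G + h) + C = (7313 + (-16928/573105577 - √17582/1146211154)) + 74/5 = (4191121067673/573105577 - √17582/1146211154) + 74/5 = 20998015151063/2865527885 - √17582/1146211154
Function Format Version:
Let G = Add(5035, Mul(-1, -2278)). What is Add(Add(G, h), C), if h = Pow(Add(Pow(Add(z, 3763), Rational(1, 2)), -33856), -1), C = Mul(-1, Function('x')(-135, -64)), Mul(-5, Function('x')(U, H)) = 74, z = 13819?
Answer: Add(Rational(20998015151063, 2865527885), Mul(Rational(-1, 1146211154), Pow(17582, Rational(1, 2)))) ≈ 7327.8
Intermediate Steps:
Function('x')(U, H) = Rational(-74, 5) (Function('x')(U, H) = Mul(Rational(-1, 5), 74) = Rational(-74, 5))
G = 7313 (G = Add(5035, 2278) = 7313)
C = Rational(74, 5) (C = Mul(-1, Rational(-74, 5)) = Rational(74, 5) ≈ 14.800)
h = Pow(Add(-33856, Pow(17582, Rational(1, 2))), -1) (h = Pow(Add(Pow(Add(13819, 3763), Rational(1, 2)), -33856), -1) = Pow(Add(Pow(17582, Rational(1, 2)), -33856), -1) = Pow(Add(-33856, Pow(17582, Rational(1, 2))), -1) ≈ -2.9653e-5)
Add(Add(G, h), C) = Add(Add(7313, Add(Rational(-16928, 573105577), Mul(Rational(-1, 1146211154), Pow(17582, Rational(1, 2))))), Rational(74, 5)) = Add(Add(Rational(4191121067673, 573105577), Mul(Rational(-1, 1146211154), Pow(17582, Rational(1, 2)))), Rational(74, 5)) = Add(Rational(20998015151063, 2865527885), Mul(Rational(-1, 1146211154), Pow(17582, Rational(1, 2))))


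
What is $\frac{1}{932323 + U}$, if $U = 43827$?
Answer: $\frac{1}{976150} \approx 1.0244 \cdot 10^{-6}$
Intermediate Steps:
$\frac{1}{932323 + U} = \frac{1}{932323 + 43827} = \frac{1}{976150}$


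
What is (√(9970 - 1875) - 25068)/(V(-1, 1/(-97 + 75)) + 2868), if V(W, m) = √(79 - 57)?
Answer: -35947512/4112701 - √178090/8225402 + 1434*√8095/4112701 + 12534*√22/4112701 ≈ -8.6950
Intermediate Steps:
V(W, m) = √22
(√(9970 - 1875) - 25068)/(V(-1, 1/(-97 + 75)) + 2868) = (√(9970 - 1875) - 25068)/(√22 + 2868) = (√8095 - 25068)/(2868 + √22) = (-25068 + √8095)/(2868 + √22)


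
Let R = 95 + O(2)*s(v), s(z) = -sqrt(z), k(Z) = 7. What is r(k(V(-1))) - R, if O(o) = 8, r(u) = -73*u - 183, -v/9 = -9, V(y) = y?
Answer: -717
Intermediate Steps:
v = 81 (v = -9*(-9) = 81)
r(u) = -183 - 73*u
R = 23 (R = 95 + 8*(-sqrt(81)) = 95 + 8*(-1*9) = 95 + 8*(-9) = 95 - 72 = 23)
r(k(V(-1))) - R = (-183 - 73*7) - 1*23 = (-183 - 511) - 23 = -694 - 23 = -717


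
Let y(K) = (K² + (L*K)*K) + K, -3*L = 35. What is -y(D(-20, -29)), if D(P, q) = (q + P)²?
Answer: 184466429/3 ≈ 6.1489e+7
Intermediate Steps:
L = -35/3 (L = -⅓*35 = -35/3 ≈ -11.667)
D(P, q) = (P + q)²
y(K) = K - 32*K²/3 (y(K) = (K² + (-35*K/3)*K) + K = (K² - 35*K²/3) + K = -32*K²/3 + K = K - 32*K²/3)
-y(D(-20, -29)) = -(-20 - 29)²*(3 - 32*(-20 - 29)²)/3 = -(-49)²*(3 - 32*(-49)²)/3 = -2401*(3 - 32*2401)/3 = -2401*(3 - 76832)/3 = -2401*(-76829)/3 = -1*(-184466429/3) = 184466429/3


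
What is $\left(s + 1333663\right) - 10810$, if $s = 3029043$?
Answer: $4351896$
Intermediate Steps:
$\left(s + 1333663\right) - 10810 = \left(3029043 + 1333663\right) - 10810 = 4362706 - 10810 = 4351896$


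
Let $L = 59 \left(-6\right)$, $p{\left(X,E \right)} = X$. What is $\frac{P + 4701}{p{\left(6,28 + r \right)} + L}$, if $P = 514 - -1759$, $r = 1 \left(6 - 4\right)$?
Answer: $- \frac{3487}{174} \approx -20.04$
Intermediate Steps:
$r = 2$ ($r = 1 \cdot 2 = 2$)
$P = 2273$ ($P = 514 + 1759 = 2273$)
$L = -354$
$\frac{P + 4701}{p{\left(6,28 + r \right)} + L} = \frac{2273 + 4701}{6 - 354} = \frac{6974}{-348} = 6974 \left(- \frac{1}{348}\right) = - \frac{3487}{174}$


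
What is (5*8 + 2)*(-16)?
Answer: -672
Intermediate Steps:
(5*8 + 2)*(-16) = (40 + 2)*(-16) = 42*(-16) = -672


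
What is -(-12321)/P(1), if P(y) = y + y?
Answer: 12321/2 ≈ 6160.5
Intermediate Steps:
P(y) = 2*y
-(-12321)/P(1) = -(-12321)/(2*1) = -(-12321)/2 = -1*(-12321/2) = 12321/2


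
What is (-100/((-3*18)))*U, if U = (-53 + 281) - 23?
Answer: 10250/27 ≈ 379.63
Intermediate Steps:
U = 205 (U = 228 - 23 = 205)
(-100/((-3*18)))*U = -100/((-3*18))*205 = -100/(-54)*205 = -100*(-1/54)*205 = (50/27)*205 = 10250/27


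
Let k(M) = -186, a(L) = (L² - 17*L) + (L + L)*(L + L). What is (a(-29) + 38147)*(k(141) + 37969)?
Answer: 1618812635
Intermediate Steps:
a(L) = -17*L + 5*L² (a(L) = (L² - 17*L) + (2*L)*(2*L) = (L² - 17*L) + 4*L² = -17*L + 5*L²)
(a(-29) + 38147)*(k(141) + 37969) = (-29*(-17 + 5*(-29)) + 38147)*(-186 + 37969) = (-29*(-17 - 145) + 38147)*37783 = (-29*(-162) + 38147)*37783 = (4698 + 38147)*37783 = 42845*37783 = 1618812635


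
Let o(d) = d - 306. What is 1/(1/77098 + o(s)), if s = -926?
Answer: -77098/94984735 ≈ -0.00081169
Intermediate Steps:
o(d) = -306 + d
1/(1/77098 + o(s)) = 1/(1/77098 + (-306 - 926)) = 1/(1/77098 - 1232) = 1/(-94984735/77098) = -77098/94984735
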